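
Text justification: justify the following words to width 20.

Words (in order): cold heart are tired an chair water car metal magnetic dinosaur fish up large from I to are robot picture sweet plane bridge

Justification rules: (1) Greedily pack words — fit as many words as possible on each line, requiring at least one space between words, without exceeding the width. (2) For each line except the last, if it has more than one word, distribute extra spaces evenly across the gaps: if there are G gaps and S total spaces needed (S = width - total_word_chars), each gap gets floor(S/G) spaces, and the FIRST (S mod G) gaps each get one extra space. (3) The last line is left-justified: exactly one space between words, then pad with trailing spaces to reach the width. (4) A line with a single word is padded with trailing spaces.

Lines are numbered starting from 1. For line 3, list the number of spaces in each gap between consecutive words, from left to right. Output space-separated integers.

Line 1: ['cold', 'heart', 'are', 'tired'] (min_width=20, slack=0)
Line 2: ['an', 'chair', 'water', 'car'] (min_width=18, slack=2)
Line 3: ['metal', 'magnetic'] (min_width=14, slack=6)
Line 4: ['dinosaur', 'fish', 'up'] (min_width=16, slack=4)
Line 5: ['large', 'from', 'I', 'to', 'are'] (min_width=19, slack=1)
Line 6: ['robot', 'picture', 'sweet'] (min_width=19, slack=1)
Line 7: ['plane', 'bridge'] (min_width=12, slack=8)

Answer: 7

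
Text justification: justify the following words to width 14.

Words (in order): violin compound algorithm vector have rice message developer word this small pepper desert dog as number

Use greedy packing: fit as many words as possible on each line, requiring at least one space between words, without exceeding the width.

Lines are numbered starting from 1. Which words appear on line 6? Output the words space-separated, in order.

Line 1: ['violin'] (min_width=6, slack=8)
Line 2: ['compound'] (min_width=8, slack=6)
Line 3: ['algorithm'] (min_width=9, slack=5)
Line 4: ['vector', 'have'] (min_width=11, slack=3)
Line 5: ['rice', 'message'] (min_width=12, slack=2)
Line 6: ['developer', 'word'] (min_width=14, slack=0)
Line 7: ['this', 'small'] (min_width=10, slack=4)
Line 8: ['pepper', 'desert'] (min_width=13, slack=1)
Line 9: ['dog', 'as', 'number'] (min_width=13, slack=1)

Answer: developer word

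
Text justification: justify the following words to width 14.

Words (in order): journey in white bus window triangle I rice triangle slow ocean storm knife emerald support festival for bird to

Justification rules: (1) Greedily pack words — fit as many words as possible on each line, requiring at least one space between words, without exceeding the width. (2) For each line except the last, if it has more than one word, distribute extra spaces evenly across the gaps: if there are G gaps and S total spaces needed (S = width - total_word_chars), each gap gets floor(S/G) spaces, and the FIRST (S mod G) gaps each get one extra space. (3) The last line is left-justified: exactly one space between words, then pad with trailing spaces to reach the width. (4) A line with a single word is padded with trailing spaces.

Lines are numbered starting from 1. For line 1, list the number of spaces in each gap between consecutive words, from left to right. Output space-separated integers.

Line 1: ['journey', 'in'] (min_width=10, slack=4)
Line 2: ['white', 'bus'] (min_width=9, slack=5)
Line 3: ['window'] (min_width=6, slack=8)
Line 4: ['triangle', 'I'] (min_width=10, slack=4)
Line 5: ['rice', 'triangle'] (min_width=13, slack=1)
Line 6: ['slow', 'ocean'] (min_width=10, slack=4)
Line 7: ['storm', 'knife'] (min_width=11, slack=3)
Line 8: ['emerald'] (min_width=7, slack=7)
Line 9: ['support'] (min_width=7, slack=7)
Line 10: ['festival', 'for'] (min_width=12, slack=2)
Line 11: ['bird', 'to'] (min_width=7, slack=7)

Answer: 5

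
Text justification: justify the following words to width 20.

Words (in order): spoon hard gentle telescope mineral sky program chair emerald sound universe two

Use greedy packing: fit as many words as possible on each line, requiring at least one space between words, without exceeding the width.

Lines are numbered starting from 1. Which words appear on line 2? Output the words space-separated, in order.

Line 1: ['spoon', 'hard', 'gentle'] (min_width=17, slack=3)
Line 2: ['telescope', 'mineral'] (min_width=17, slack=3)
Line 3: ['sky', 'program', 'chair'] (min_width=17, slack=3)
Line 4: ['emerald', 'sound'] (min_width=13, slack=7)
Line 5: ['universe', 'two'] (min_width=12, slack=8)

Answer: telescope mineral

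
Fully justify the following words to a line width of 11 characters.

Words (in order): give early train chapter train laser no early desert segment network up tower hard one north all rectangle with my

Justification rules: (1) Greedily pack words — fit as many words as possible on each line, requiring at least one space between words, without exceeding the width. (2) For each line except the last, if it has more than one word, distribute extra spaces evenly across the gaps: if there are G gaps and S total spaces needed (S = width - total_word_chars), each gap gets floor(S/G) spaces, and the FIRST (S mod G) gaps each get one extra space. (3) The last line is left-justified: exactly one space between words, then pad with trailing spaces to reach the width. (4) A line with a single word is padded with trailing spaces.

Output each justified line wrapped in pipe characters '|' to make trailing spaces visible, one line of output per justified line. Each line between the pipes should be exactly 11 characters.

Answer: |give  early|
|train      |
|chapter    |
|train laser|
|no    early|
|desert     |
|segment    |
|network  up|
|tower  hard|
|one   north|
|all        |
|rectangle  |
|with my    |

Derivation:
Line 1: ['give', 'early'] (min_width=10, slack=1)
Line 2: ['train'] (min_width=5, slack=6)
Line 3: ['chapter'] (min_width=7, slack=4)
Line 4: ['train', 'laser'] (min_width=11, slack=0)
Line 5: ['no', 'early'] (min_width=8, slack=3)
Line 6: ['desert'] (min_width=6, slack=5)
Line 7: ['segment'] (min_width=7, slack=4)
Line 8: ['network', 'up'] (min_width=10, slack=1)
Line 9: ['tower', 'hard'] (min_width=10, slack=1)
Line 10: ['one', 'north'] (min_width=9, slack=2)
Line 11: ['all'] (min_width=3, slack=8)
Line 12: ['rectangle'] (min_width=9, slack=2)
Line 13: ['with', 'my'] (min_width=7, slack=4)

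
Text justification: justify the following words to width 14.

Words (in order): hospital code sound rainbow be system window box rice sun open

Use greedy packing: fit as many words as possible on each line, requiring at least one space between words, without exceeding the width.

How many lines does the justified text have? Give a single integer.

Answer: 5

Derivation:
Line 1: ['hospital', 'code'] (min_width=13, slack=1)
Line 2: ['sound', 'rainbow'] (min_width=13, slack=1)
Line 3: ['be', 'system'] (min_width=9, slack=5)
Line 4: ['window', 'box'] (min_width=10, slack=4)
Line 5: ['rice', 'sun', 'open'] (min_width=13, slack=1)
Total lines: 5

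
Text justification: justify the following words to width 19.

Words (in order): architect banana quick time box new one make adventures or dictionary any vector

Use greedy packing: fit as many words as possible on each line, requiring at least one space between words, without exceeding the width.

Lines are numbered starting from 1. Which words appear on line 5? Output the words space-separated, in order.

Line 1: ['architect', 'banana'] (min_width=16, slack=3)
Line 2: ['quick', 'time', 'box', 'new'] (min_width=18, slack=1)
Line 3: ['one', 'make', 'adventures'] (min_width=19, slack=0)
Line 4: ['or', 'dictionary', 'any'] (min_width=17, slack=2)
Line 5: ['vector'] (min_width=6, slack=13)

Answer: vector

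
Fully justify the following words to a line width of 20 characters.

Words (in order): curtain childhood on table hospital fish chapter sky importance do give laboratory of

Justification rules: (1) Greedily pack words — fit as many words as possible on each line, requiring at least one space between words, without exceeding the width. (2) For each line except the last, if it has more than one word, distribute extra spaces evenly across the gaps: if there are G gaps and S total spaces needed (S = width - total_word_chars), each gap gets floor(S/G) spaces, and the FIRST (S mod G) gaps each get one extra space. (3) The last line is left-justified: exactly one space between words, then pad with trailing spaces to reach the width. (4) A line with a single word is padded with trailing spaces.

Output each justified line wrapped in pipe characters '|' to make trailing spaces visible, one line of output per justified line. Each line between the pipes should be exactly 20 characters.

Line 1: ['curtain', 'childhood', 'on'] (min_width=20, slack=0)
Line 2: ['table', 'hospital', 'fish'] (min_width=19, slack=1)
Line 3: ['chapter', 'sky'] (min_width=11, slack=9)
Line 4: ['importance', 'do', 'give'] (min_width=18, slack=2)
Line 5: ['laboratory', 'of'] (min_width=13, slack=7)

Answer: |curtain childhood on|
|table  hospital fish|
|chapter          sky|
|importance  do  give|
|laboratory of       |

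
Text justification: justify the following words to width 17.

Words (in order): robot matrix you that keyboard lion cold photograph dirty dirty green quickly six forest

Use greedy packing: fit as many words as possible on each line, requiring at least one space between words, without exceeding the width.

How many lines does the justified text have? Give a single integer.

Line 1: ['robot', 'matrix', 'you'] (min_width=16, slack=1)
Line 2: ['that', 'keyboard'] (min_width=13, slack=4)
Line 3: ['lion', 'cold'] (min_width=9, slack=8)
Line 4: ['photograph', 'dirty'] (min_width=16, slack=1)
Line 5: ['dirty', 'green'] (min_width=11, slack=6)
Line 6: ['quickly', 'six'] (min_width=11, slack=6)
Line 7: ['forest'] (min_width=6, slack=11)
Total lines: 7

Answer: 7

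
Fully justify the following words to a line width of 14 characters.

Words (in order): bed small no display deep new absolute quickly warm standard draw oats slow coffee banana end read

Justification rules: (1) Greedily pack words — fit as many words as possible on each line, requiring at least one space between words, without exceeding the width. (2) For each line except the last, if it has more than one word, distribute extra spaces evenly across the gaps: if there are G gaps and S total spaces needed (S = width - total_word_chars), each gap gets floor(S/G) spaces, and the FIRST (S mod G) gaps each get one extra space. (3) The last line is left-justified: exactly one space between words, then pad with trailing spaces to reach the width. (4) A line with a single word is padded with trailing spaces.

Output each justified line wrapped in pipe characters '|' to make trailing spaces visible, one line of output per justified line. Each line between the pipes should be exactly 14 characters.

Answer: |bed  small  no|
|display   deep|
|new   absolute|
|quickly   warm|
|standard  draw|
|oats      slow|
|coffee  banana|
|end read      |

Derivation:
Line 1: ['bed', 'small', 'no'] (min_width=12, slack=2)
Line 2: ['display', 'deep'] (min_width=12, slack=2)
Line 3: ['new', 'absolute'] (min_width=12, slack=2)
Line 4: ['quickly', 'warm'] (min_width=12, slack=2)
Line 5: ['standard', 'draw'] (min_width=13, slack=1)
Line 6: ['oats', 'slow'] (min_width=9, slack=5)
Line 7: ['coffee', 'banana'] (min_width=13, slack=1)
Line 8: ['end', 'read'] (min_width=8, slack=6)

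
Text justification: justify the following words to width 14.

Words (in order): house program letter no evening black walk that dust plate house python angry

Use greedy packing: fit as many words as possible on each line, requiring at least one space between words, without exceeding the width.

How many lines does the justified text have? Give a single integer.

Answer: 6

Derivation:
Line 1: ['house', 'program'] (min_width=13, slack=1)
Line 2: ['letter', 'no'] (min_width=9, slack=5)
Line 3: ['evening', 'black'] (min_width=13, slack=1)
Line 4: ['walk', 'that', 'dust'] (min_width=14, slack=0)
Line 5: ['plate', 'house'] (min_width=11, slack=3)
Line 6: ['python', 'angry'] (min_width=12, slack=2)
Total lines: 6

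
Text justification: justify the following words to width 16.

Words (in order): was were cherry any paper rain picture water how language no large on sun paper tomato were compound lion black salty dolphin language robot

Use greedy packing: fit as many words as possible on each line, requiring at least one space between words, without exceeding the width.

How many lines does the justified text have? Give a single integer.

Answer: 10

Derivation:
Line 1: ['was', 'were', 'cherry'] (min_width=15, slack=1)
Line 2: ['any', 'paper', 'rain'] (min_width=14, slack=2)
Line 3: ['picture', 'water'] (min_width=13, slack=3)
Line 4: ['how', 'language', 'no'] (min_width=15, slack=1)
Line 5: ['large', 'on', 'sun'] (min_width=12, slack=4)
Line 6: ['paper', 'tomato'] (min_width=12, slack=4)
Line 7: ['were', 'compound'] (min_width=13, slack=3)
Line 8: ['lion', 'black', 'salty'] (min_width=16, slack=0)
Line 9: ['dolphin', 'language'] (min_width=16, slack=0)
Line 10: ['robot'] (min_width=5, slack=11)
Total lines: 10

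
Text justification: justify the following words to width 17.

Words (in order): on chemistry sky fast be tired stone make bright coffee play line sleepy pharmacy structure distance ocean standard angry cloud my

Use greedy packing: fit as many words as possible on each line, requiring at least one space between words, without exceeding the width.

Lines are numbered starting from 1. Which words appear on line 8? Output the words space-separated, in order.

Line 1: ['on', 'chemistry', 'sky'] (min_width=16, slack=1)
Line 2: ['fast', 'be', 'tired'] (min_width=13, slack=4)
Line 3: ['stone', 'make', 'bright'] (min_width=17, slack=0)
Line 4: ['coffee', 'play', 'line'] (min_width=16, slack=1)
Line 5: ['sleepy', 'pharmacy'] (min_width=15, slack=2)
Line 6: ['structure'] (min_width=9, slack=8)
Line 7: ['distance', 'ocean'] (min_width=14, slack=3)
Line 8: ['standard', 'angry'] (min_width=14, slack=3)
Line 9: ['cloud', 'my'] (min_width=8, slack=9)

Answer: standard angry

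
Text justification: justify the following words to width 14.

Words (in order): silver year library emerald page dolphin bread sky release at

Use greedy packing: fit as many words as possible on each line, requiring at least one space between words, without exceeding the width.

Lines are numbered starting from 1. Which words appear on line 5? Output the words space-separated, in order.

Answer: sky release at

Derivation:
Line 1: ['silver', 'year'] (min_width=11, slack=3)
Line 2: ['library'] (min_width=7, slack=7)
Line 3: ['emerald', 'page'] (min_width=12, slack=2)
Line 4: ['dolphin', 'bread'] (min_width=13, slack=1)
Line 5: ['sky', 'release', 'at'] (min_width=14, slack=0)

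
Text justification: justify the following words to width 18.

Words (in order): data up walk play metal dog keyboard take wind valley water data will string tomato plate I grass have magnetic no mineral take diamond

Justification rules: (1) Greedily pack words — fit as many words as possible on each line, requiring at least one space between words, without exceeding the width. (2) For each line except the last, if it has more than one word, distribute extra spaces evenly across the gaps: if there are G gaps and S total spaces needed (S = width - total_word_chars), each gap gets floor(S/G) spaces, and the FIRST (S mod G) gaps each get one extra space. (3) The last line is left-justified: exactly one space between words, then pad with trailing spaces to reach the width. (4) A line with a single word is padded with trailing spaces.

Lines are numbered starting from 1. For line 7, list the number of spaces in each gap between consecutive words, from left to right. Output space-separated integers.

Line 1: ['data', 'up', 'walk', 'play'] (min_width=17, slack=1)
Line 2: ['metal', 'dog', 'keyboard'] (min_width=18, slack=0)
Line 3: ['take', 'wind', 'valley'] (min_width=16, slack=2)
Line 4: ['water', 'data', 'will'] (min_width=15, slack=3)
Line 5: ['string', 'tomato'] (min_width=13, slack=5)
Line 6: ['plate', 'I', 'grass', 'have'] (min_width=18, slack=0)
Line 7: ['magnetic', 'no'] (min_width=11, slack=7)
Line 8: ['mineral', 'take'] (min_width=12, slack=6)
Line 9: ['diamond'] (min_width=7, slack=11)

Answer: 8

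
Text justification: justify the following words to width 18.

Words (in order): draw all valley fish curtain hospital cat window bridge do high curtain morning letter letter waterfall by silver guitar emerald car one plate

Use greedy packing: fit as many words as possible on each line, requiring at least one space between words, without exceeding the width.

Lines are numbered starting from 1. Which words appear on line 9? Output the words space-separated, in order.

Line 1: ['draw', 'all', 'valley'] (min_width=15, slack=3)
Line 2: ['fish', 'curtain'] (min_width=12, slack=6)
Line 3: ['hospital', 'cat'] (min_width=12, slack=6)
Line 4: ['window', 'bridge', 'do'] (min_width=16, slack=2)
Line 5: ['high', 'curtain'] (min_width=12, slack=6)
Line 6: ['morning', 'letter'] (min_width=14, slack=4)
Line 7: ['letter', 'waterfall'] (min_width=16, slack=2)
Line 8: ['by', 'silver', 'guitar'] (min_width=16, slack=2)
Line 9: ['emerald', 'car', 'one'] (min_width=15, slack=3)
Line 10: ['plate'] (min_width=5, slack=13)

Answer: emerald car one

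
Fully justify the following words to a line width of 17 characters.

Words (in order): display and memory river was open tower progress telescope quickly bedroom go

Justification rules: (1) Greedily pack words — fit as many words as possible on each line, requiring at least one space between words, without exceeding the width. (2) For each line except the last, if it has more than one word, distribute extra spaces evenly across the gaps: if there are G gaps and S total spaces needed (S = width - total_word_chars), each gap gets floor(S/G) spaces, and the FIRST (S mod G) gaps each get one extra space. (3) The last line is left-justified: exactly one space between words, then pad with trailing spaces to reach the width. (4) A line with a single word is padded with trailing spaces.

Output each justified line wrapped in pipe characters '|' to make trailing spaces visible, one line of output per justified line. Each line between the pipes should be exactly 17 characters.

Answer: |display       and|
|memory  river was|
|open        tower|
|progress         |
|telescope quickly|
|bedroom go       |

Derivation:
Line 1: ['display', 'and'] (min_width=11, slack=6)
Line 2: ['memory', 'river', 'was'] (min_width=16, slack=1)
Line 3: ['open', 'tower'] (min_width=10, slack=7)
Line 4: ['progress'] (min_width=8, slack=9)
Line 5: ['telescope', 'quickly'] (min_width=17, slack=0)
Line 6: ['bedroom', 'go'] (min_width=10, slack=7)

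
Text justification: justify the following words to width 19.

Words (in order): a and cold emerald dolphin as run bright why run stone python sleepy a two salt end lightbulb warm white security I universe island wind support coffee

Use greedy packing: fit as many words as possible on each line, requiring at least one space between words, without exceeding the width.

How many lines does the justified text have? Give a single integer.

Answer: 9

Derivation:
Line 1: ['a', 'and', 'cold', 'emerald'] (min_width=18, slack=1)
Line 2: ['dolphin', 'as', 'run'] (min_width=14, slack=5)
Line 3: ['bright', 'why', 'run'] (min_width=14, slack=5)
Line 4: ['stone', 'python', 'sleepy'] (min_width=19, slack=0)
Line 5: ['a', 'two', 'salt', 'end'] (min_width=14, slack=5)
Line 6: ['lightbulb', 'warm'] (min_width=14, slack=5)
Line 7: ['white', 'security', 'I'] (min_width=16, slack=3)
Line 8: ['universe', 'island'] (min_width=15, slack=4)
Line 9: ['wind', 'support', 'coffee'] (min_width=19, slack=0)
Total lines: 9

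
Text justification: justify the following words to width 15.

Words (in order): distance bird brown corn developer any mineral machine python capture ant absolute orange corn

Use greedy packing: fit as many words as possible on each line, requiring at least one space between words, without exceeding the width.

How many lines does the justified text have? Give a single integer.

Line 1: ['distance', 'bird'] (min_width=13, slack=2)
Line 2: ['brown', 'corn'] (min_width=10, slack=5)
Line 3: ['developer', 'any'] (min_width=13, slack=2)
Line 4: ['mineral', 'machine'] (min_width=15, slack=0)
Line 5: ['python', 'capture'] (min_width=14, slack=1)
Line 6: ['ant', 'absolute'] (min_width=12, slack=3)
Line 7: ['orange', 'corn'] (min_width=11, slack=4)
Total lines: 7

Answer: 7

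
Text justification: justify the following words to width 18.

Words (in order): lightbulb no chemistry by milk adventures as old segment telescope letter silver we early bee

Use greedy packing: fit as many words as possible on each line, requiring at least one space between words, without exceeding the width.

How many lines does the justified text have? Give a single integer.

Line 1: ['lightbulb', 'no'] (min_width=12, slack=6)
Line 2: ['chemistry', 'by', 'milk'] (min_width=17, slack=1)
Line 3: ['adventures', 'as', 'old'] (min_width=17, slack=1)
Line 4: ['segment', 'telescope'] (min_width=17, slack=1)
Line 5: ['letter', 'silver', 'we'] (min_width=16, slack=2)
Line 6: ['early', 'bee'] (min_width=9, slack=9)
Total lines: 6

Answer: 6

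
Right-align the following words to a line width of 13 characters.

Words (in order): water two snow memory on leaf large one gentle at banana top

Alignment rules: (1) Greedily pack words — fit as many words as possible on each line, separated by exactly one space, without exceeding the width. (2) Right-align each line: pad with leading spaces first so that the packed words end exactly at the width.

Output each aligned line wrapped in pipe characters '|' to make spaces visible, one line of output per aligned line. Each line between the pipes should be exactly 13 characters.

Answer: |    water two|
|  snow memory|
|on leaf large|
|one gentle at|
|   banana top|

Derivation:
Line 1: ['water', 'two'] (min_width=9, slack=4)
Line 2: ['snow', 'memory'] (min_width=11, slack=2)
Line 3: ['on', 'leaf', 'large'] (min_width=13, slack=0)
Line 4: ['one', 'gentle', 'at'] (min_width=13, slack=0)
Line 5: ['banana', 'top'] (min_width=10, slack=3)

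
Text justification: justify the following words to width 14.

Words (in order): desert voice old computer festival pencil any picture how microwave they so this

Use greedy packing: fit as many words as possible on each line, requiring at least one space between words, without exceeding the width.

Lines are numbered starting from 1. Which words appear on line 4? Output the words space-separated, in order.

Answer: pencil any

Derivation:
Line 1: ['desert', 'voice'] (min_width=12, slack=2)
Line 2: ['old', 'computer'] (min_width=12, slack=2)
Line 3: ['festival'] (min_width=8, slack=6)
Line 4: ['pencil', 'any'] (min_width=10, slack=4)
Line 5: ['picture', 'how'] (min_width=11, slack=3)
Line 6: ['microwave', 'they'] (min_width=14, slack=0)
Line 7: ['so', 'this'] (min_width=7, slack=7)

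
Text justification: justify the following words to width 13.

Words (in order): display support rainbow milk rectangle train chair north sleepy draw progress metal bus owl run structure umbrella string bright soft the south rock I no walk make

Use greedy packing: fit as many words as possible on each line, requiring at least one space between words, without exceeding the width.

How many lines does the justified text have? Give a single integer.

Line 1: ['display'] (min_width=7, slack=6)
Line 2: ['support'] (min_width=7, slack=6)
Line 3: ['rainbow', 'milk'] (min_width=12, slack=1)
Line 4: ['rectangle'] (min_width=9, slack=4)
Line 5: ['train', 'chair'] (min_width=11, slack=2)
Line 6: ['north', 'sleepy'] (min_width=12, slack=1)
Line 7: ['draw', 'progress'] (min_width=13, slack=0)
Line 8: ['metal', 'bus', 'owl'] (min_width=13, slack=0)
Line 9: ['run', 'structure'] (min_width=13, slack=0)
Line 10: ['umbrella'] (min_width=8, slack=5)
Line 11: ['string', 'bright'] (min_width=13, slack=0)
Line 12: ['soft', 'the'] (min_width=8, slack=5)
Line 13: ['south', 'rock', 'I'] (min_width=12, slack=1)
Line 14: ['no', 'walk', 'make'] (min_width=12, slack=1)
Total lines: 14

Answer: 14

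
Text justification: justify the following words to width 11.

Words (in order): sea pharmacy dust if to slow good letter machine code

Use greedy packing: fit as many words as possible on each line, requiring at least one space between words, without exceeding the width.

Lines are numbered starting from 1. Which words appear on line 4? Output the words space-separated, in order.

Answer: slow good

Derivation:
Line 1: ['sea'] (min_width=3, slack=8)
Line 2: ['pharmacy'] (min_width=8, slack=3)
Line 3: ['dust', 'if', 'to'] (min_width=10, slack=1)
Line 4: ['slow', 'good'] (min_width=9, slack=2)
Line 5: ['letter'] (min_width=6, slack=5)
Line 6: ['machine'] (min_width=7, slack=4)
Line 7: ['code'] (min_width=4, slack=7)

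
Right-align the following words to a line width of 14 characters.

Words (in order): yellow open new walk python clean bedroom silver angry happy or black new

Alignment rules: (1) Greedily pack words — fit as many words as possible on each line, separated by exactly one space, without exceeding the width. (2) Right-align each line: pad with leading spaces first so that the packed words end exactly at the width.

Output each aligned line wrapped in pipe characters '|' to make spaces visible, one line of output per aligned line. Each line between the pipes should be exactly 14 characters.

Line 1: ['yellow', 'open'] (min_width=11, slack=3)
Line 2: ['new', 'walk'] (min_width=8, slack=6)
Line 3: ['python', 'clean'] (min_width=12, slack=2)
Line 4: ['bedroom', 'silver'] (min_width=14, slack=0)
Line 5: ['angry', 'happy', 'or'] (min_width=14, slack=0)
Line 6: ['black', 'new'] (min_width=9, slack=5)

Answer: |   yellow open|
|      new walk|
|  python clean|
|bedroom silver|
|angry happy or|
|     black new|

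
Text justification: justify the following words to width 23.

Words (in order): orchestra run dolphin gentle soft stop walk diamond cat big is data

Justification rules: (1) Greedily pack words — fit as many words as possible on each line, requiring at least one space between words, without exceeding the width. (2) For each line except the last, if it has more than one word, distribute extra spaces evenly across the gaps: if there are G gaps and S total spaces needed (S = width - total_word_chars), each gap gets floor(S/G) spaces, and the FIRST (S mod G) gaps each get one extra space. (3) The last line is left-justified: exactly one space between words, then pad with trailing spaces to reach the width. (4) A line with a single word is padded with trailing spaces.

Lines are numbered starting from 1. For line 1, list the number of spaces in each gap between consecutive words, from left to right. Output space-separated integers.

Answer: 2 2

Derivation:
Line 1: ['orchestra', 'run', 'dolphin'] (min_width=21, slack=2)
Line 2: ['gentle', 'soft', 'stop', 'walk'] (min_width=21, slack=2)
Line 3: ['diamond', 'cat', 'big', 'is', 'data'] (min_width=23, slack=0)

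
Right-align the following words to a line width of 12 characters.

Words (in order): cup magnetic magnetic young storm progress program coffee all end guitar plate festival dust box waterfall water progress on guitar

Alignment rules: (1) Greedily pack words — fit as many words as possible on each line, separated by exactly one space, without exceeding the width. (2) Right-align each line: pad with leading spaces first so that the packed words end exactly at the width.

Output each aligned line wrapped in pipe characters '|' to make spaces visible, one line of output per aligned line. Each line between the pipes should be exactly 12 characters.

Line 1: ['cup', 'magnetic'] (min_width=12, slack=0)
Line 2: ['magnetic'] (min_width=8, slack=4)
Line 3: ['young', 'storm'] (min_width=11, slack=1)
Line 4: ['progress'] (min_width=8, slack=4)
Line 5: ['program'] (min_width=7, slack=5)
Line 6: ['coffee', 'all'] (min_width=10, slack=2)
Line 7: ['end', 'guitar'] (min_width=10, slack=2)
Line 8: ['plate'] (min_width=5, slack=7)
Line 9: ['festival'] (min_width=8, slack=4)
Line 10: ['dust', 'box'] (min_width=8, slack=4)
Line 11: ['waterfall'] (min_width=9, slack=3)
Line 12: ['water'] (min_width=5, slack=7)
Line 13: ['progress', 'on'] (min_width=11, slack=1)
Line 14: ['guitar'] (min_width=6, slack=6)

Answer: |cup magnetic|
|    magnetic|
| young storm|
|    progress|
|     program|
|  coffee all|
|  end guitar|
|       plate|
|    festival|
|    dust box|
|   waterfall|
|       water|
| progress on|
|      guitar|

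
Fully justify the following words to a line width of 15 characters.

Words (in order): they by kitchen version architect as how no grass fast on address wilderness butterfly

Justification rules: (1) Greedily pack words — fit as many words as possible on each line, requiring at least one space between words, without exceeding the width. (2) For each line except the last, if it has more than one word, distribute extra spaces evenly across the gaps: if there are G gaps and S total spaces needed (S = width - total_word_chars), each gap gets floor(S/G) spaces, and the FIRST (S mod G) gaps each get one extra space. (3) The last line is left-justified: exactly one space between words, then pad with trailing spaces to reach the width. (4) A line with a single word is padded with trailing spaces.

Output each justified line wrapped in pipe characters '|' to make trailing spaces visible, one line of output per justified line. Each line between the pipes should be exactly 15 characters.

Line 1: ['they', 'by', 'kitchen'] (min_width=15, slack=0)
Line 2: ['version'] (min_width=7, slack=8)
Line 3: ['architect', 'as'] (min_width=12, slack=3)
Line 4: ['how', 'no', 'grass'] (min_width=12, slack=3)
Line 5: ['fast', 'on', 'address'] (min_width=15, slack=0)
Line 6: ['wilderness'] (min_width=10, slack=5)
Line 7: ['butterfly'] (min_width=9, slack=6)

Answer: |they by kitchen|
|version        |
|architect    as|
|how   no  grass|
|fast on address|
|wilderness     |
|butterfly      |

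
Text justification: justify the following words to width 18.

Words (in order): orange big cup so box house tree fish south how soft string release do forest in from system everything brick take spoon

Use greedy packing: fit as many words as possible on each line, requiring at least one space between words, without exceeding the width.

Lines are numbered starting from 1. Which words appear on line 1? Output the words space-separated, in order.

Line 1: ['orange', 'big', 'cup', 'so'] (min_width=17, slack=1)
Line 2: ['box', 'house', 'tree'] (min_width=14, slack=4)
Line 3: ['fish', 'south', 'how'] (min_width=14, slack=4)
Line 4: ['soft', 'string'] (min_width=11, slack=7)
Line 5: ['release', 'do', 'forest'] (min_width=17, slack=1)
Line 6: ['in', 'from', 'system'] (min_width=14, slack=4)
Line 7: ['everything', 'brick'] (min_width=16, slack=2)
Line 8: ['take', 'spoon'] (min_width=10, slack=8)

Answer: orange big cup so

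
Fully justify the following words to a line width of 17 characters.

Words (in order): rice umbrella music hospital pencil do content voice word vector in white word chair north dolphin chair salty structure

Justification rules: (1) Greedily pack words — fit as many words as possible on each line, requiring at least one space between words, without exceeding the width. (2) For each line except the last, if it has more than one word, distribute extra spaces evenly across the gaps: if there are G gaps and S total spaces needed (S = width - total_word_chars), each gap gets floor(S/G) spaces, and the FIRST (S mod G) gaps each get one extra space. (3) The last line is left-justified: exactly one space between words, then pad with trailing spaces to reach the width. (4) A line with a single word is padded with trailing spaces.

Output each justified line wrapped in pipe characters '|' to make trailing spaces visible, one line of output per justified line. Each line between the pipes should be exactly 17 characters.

Answer: |rice     umbrella|
|music    hospital|
|pencil do content|
|voice word vector|
|in   white   word|
|chair       north|
|dolphin     chair|
|salty structure  |

Derivation:
Line 1: ['rice', 'umbrella'] (min_width=13, slack=4)
Line 2: ['music', 'hospital'] (min_width=14, slack=3)
Line 3: ['pencil', 'do', 'content'] (min_width=17, slack=0)
Line 4: ['voice', 'word', 'vector'] (min_width=17, slack=0)
Line 5: ['in', 'white', 'word'] (min_width=13, slack=4)
Line 6: ['chair', 'north'] (min_width=11, slack=6)
Line 7: ['dolphin', 'chair'] (min_width=13, slack=4)
Line 8: ['salty', 'structure'] (min_width=15, slack=2)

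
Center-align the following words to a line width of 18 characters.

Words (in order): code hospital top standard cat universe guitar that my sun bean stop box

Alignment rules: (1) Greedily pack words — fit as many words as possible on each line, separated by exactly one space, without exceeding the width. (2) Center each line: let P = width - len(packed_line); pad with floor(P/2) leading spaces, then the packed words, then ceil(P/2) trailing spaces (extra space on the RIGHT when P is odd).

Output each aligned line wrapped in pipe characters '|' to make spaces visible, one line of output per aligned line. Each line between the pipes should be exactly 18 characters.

Line 1: ['code', 'hospital', 'top'] (min_width=17, slack=1)
Line 2: ['standard', 'cat'] (min_width=12, slack=6)
Line 3: ['universe', 'guitar'] (min_width=15, slack=3)
Line 4: ['that', 'my', 'sun', 'bean'] (min_width=16, slack=2)
Line 5: ['stop', 'box'] (min_width=8, slack=10)

Answer: |code hospital top |
|   standard cat   |
| universe guitar  |
| that my sun bean |
|     stop box     |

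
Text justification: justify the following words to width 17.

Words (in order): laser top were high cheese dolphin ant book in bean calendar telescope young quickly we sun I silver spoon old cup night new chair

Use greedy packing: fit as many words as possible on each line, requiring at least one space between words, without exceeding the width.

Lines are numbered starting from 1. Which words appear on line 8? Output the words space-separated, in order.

Answer: cup night new

Derivation:
Line 1: ['laser', 'top', 'were'] (min_width=14, slack=3)
Line 2: ['high', 'cheese'] (min_width=11, slack=6)
Line 3: ['dolphin', 'ant', 'book'] (min_width=16, slack=1)
Line 4: ['in', 'bean', 'calendar'] (min_width=16, slack=1)
Line 5: ['telescope', 'young'] (min_width=15, slack=2)
Line 6: ['quickly', 'we', 'sun', 'I'] (min_width=16, slack=1)
Line 7: ['silver', 'spoon', 'old'] (min_width=16, slack=1)
Line 8: ['cup', 'night', 'new'] (min_width=13, slack=4)
Line 9: ['chair'] (min_width=5, slack=12)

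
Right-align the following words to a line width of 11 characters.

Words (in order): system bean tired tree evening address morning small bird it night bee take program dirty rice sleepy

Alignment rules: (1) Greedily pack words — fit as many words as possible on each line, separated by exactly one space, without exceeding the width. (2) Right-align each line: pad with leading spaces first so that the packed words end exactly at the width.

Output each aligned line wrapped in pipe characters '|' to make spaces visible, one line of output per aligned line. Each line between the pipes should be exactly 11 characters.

Answer: |system bean|
| tired tree|
|    evening|
|    address|
|    morning|
| small bird|
|   it night|
|   bee take|
|    program|
| dirty rice|
|     sleepy|

Derivation:
Line 1: ['system', 'bean'] (min_width=11, slack=0)
Line 2: ['tired', 'tree'] (min_width=10, slack=1)
Line 3: ['evening'] (min_width=7, slack=4)
Line 4: ['address'] (min_width=7, slack=4)
Line 5: ['morning'] (min_width=7, slack=4)
Line 6: ['small', 'bird'] (min_width=10, slack=1)
Line 7: ['it', 'night'] (min_width=8, slack=3)
Line 8: ['bee', 'take'] (min_width=8, slack=3)
Line 9: ['program'] (min_width=7, slack=4)
Line 10: ['dirty', 'rice'] (min_width=10, slack=1)
Line 11: ['sleepy'] (min_width=6, slack=5)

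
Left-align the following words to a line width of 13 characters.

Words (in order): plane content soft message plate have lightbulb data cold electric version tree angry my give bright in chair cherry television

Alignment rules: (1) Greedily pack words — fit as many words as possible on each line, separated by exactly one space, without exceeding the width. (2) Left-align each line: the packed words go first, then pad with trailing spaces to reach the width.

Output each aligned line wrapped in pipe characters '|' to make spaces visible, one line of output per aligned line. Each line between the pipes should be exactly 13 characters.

Line 1: ['plane', 'content'] (min_width=13, slack=0)
Line 2: ['soft', 'message'] (min_width=12, slack=1)
Line 3: ['plate', 'have'] (min_width=10, slack=3)
Line 4: ['lightbulb'] (min_width=9, slack=4)
Line 5: ['data', 'cold'] (min_width=9, slack=4)
Line 6: ['electric'] (min_width=8, slack=5)
Line 7: ['version', 'tree'] (min_width=12, slack=1)
Line 8: ['angry', 'my', 'give'] (min_width=13, slack=0)
Line 9: ['bright', 'in'] (min_width=9, slack=4)
Line 10: ['chair', 'cherry'] (min_width=12, slack=1)
Line 11: ['television'] (min_width=10, slack=3)

Answer: |plane content|
|soft message |
|plate have   |
|lightbulb    |
|data cold    |
|electric     |
|version tree |
|angry my give|
|bright in    |
|chair cherry |
|television   |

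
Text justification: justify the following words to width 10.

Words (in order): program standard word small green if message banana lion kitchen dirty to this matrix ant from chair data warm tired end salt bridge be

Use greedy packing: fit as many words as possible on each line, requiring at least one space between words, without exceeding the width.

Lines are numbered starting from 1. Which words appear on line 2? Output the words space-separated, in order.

Answer: standard

Derivation:
Line 1: ['program'] (min_width=7, slack=3)
Line 2: ['standard'] (min_width=8, slack=2)
Line 3: ['word', 'small'] (min_width=10, slack=0)
Line 4: ['green', 'if'] (min_width=8, slack=2)
Line 5: ['message'] (min_width=7, slack=3)
Line 6: ['banana'] (min_width=6, slack=4)
Line 7: ['lion'] (min_width=4, slack=6)
Line 8: ['kitchen'] (min_width=7, slack=3)
Line 9: ['dirty', 'to'] (min_width=8, slack=2)
Line 10: ['this'] (min_width=4, slack=6)
Line 11: ['matrix', 'ant'] (min_width=10, slack=0)
Line 12: ['from', 'chair'] (min_width=10, slack=0)
Line 13: ['data', 'warm'] (min_width=9, slack=1)
Line 14: ['tired', 'end'] (min_width=9, slack=1)
Line 15: ['salt'] (min_width=4, slack=6)
Line 16: ['bridge', 'be'] (min_width=9, slack=1)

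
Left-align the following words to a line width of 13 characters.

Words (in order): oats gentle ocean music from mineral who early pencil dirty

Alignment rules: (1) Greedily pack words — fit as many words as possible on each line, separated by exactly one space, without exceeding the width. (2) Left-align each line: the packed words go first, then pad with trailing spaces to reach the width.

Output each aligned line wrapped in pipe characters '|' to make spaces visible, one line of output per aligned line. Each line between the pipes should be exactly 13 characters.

Line 1: ['oats', 'gentle'] (min_width=11, slack=2)
Line 2: ['ocean', 'music'] (min_width=11, slack=2)
Line 3: ['from', 'mineral'] (min_width=12, slack=1)
Line 4: ['who', 'early'] (min_width=9, slack=4)
Line 5: ['pencil', 'dirty'] (min_width=12, slack=1)

Answer: |oats gentle  |
|ocean music  |
|from mineral |
|who early    |
|pencil dirty |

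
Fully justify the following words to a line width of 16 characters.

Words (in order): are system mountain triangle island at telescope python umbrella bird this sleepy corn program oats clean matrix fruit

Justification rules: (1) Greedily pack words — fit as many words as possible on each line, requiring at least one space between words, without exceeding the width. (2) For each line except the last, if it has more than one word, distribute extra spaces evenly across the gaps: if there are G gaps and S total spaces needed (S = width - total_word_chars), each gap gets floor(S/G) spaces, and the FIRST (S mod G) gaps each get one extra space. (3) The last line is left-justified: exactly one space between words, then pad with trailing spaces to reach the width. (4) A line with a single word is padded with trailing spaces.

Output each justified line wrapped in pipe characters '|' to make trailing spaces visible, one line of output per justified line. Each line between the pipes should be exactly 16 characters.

Line 1: ['are', 'system'] (min_width=10, slack=6)
Line 2: ['mountain'] (min_width=8, slack=8)
Line 3: ['triangle', 'island'] (min_width=15, slack=1)
Line 4: ['at', 'telescope'] (min_width=12, slack=4)
Line 5: ['python', 'umbrella'] (min_width=15, slack=1)
Line 6: ['bird', 'this', 'sleepy'] (min_width=16, slack=0)
Line 7: ['corn', 'program'] (min_width=12, slack=4)
Line 8: ['oats', 'clean'] (min_width=10, slack=6)
Line 9: ['matrix', 'fruit'] (min_width=12, slack=4)

Answer: |are       system|
|mountain        |
|triangle  island|
|at     telescope|
|python  umbrella|
|bird this sleepy|
|corn     program|
|oats       clean|
|matrix fruit    |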